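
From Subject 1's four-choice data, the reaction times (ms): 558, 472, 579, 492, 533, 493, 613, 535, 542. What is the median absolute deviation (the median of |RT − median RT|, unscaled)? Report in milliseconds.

Sorted: 472, 492, 493, 533, 535, 542, 558, 579, 613 → median = 535
|x − 535|: 23, 63, 44, 43, 2, 42, 78, 0, 7
Sorted deviations: 0, 2, 7, 23, 42, 43, 44, 63, 78 → MAD = 42

42 ms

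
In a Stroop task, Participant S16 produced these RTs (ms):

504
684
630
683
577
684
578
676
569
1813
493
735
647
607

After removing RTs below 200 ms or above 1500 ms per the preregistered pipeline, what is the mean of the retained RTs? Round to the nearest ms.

621 ms

Excluded: 1813
Retained (n=13): Σ = 8067
Mean = 8067/13 = 620.5385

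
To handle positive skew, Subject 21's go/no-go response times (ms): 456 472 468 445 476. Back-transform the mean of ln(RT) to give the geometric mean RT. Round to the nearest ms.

ln(RT): 6.1225, 6.1570, 6.1485, 6.0981, 6.1654
Mean ln(RT) = 30.6914/5 = 6.13829
Geometric mean = exp(6.13829) = 463.26 ms

463 ms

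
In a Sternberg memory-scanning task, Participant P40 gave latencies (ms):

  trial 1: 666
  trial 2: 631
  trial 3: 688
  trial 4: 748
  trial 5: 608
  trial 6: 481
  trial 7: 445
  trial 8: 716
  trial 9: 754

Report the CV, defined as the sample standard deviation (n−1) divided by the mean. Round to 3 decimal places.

n = 9, Σ = 5737, M = 637.4444
Σ(x−M)² = 97768.222; s = √(97768.222/8) = 110.5488
CV = 110.5488 / 637.4444 = 0.17342

0.173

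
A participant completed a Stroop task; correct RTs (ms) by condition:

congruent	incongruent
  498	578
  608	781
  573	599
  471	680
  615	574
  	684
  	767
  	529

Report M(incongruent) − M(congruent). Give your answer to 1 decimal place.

M(congruent) = 2765/5 = 553.000
M(incongruent) = 5192/8 = 649.000
Difference = 649.000 − 553.000 = 96.000 ms

96.0 ms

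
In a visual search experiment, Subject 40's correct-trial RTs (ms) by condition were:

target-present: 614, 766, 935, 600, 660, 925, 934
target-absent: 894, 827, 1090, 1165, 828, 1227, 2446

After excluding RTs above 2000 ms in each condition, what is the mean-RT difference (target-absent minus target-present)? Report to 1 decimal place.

target-absent: exclude 2446
M(target-present) = 5434/7 = 776.286
M(target-absent) = 6031/6 = 1005.167
Difference = 1005.167 − 776.286 = 228.881 ms

228.9 ms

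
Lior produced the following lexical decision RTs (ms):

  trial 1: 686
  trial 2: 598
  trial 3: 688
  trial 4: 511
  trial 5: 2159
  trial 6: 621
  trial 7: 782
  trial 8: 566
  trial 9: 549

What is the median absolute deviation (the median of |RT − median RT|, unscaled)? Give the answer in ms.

Sorted: 511, 549, 566, 598, 621, 686, 688, 782, 2159 → median = 621
|x − 621|: 65, 23, 67, 110, 1538, 0, 161, 55, 72
Sorted deviations: 0, 23, 55, 65, 67, 72, 110, 161, 1538 → MAD = 67

67 ms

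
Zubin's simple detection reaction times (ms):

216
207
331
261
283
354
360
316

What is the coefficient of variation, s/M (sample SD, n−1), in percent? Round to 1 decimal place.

20.4%

n = 8, Σ = 2328, M = 291.0000
Σ(x−M)² = 24600.000; s = √(24600.000/7) = 59.2814
CV = 59.2814 / 291.0000 = 0.20372 = 20.372%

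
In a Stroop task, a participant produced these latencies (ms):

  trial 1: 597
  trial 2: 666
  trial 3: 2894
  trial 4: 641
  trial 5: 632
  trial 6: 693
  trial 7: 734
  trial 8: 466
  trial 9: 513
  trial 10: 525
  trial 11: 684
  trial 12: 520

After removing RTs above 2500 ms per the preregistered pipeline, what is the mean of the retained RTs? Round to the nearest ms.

Excluded: 2894
Retained (n=11): Σ = 6671
Mean = 6671/11 = 606.4545

606 ms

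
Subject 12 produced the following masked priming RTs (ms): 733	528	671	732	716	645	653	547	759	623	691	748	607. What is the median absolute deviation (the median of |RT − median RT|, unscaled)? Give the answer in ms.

Sorted: 528, 547, 607, 623, 645, 653, 671, 691, 716, 732, 733, 748, 759 → median = 671
|x − 671|: 62, 143, 0, 61, 45, 26, 18, 124, 88, 48, 20, 77, 64
Sorted deviations: 0, 18, 20, 26, 45, 48, 61, 62, 64, 77, 88, 124, 143 → MAD = 61

61 ms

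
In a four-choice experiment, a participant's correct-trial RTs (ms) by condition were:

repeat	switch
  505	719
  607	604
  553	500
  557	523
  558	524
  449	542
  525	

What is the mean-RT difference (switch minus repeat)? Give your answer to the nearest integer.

M(repeat) = 3754/7 = 536.286
M(switch) = 3412/6 = 568.667
Difference = 568.667 − 536.286 = 32.381 ms

32 ms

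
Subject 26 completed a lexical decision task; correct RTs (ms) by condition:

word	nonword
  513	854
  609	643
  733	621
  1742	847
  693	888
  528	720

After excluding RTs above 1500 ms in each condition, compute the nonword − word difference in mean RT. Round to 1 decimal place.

word: exclude 1742
M(word) = 3076/5 = 615.200
M(nonword) = 4573/6 = 762.167
Difference = 762.167 − 615.200 = 146.967 ms

147.0 ms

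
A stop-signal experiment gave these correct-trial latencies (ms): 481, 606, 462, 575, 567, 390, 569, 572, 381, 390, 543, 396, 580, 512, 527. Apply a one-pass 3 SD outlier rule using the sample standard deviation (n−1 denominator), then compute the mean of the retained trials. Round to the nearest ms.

n = 15, ΣRT = 7551, M = 503.400
Σ(x−M)² = 91225.60; s = √(91225.60/14) = 80.722
Cutoffs: 503.400 ± 3·80.722 → [261.2, 745.6]
No RTs fall outside the cutoffs; all 15 retained. Mean = 7551/15 = 503.400

503 ms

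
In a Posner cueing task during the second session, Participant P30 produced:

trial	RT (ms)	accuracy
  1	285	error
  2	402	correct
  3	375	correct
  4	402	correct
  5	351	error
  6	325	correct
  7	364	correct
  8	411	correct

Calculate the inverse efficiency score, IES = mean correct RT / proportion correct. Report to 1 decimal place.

Correct trials (n=6): 402, 375, 402, 325, 364, 411
Mean correct RT = 2279/6 = 379.8333 ms
Proportion correct = 6/8
IES = 379.8333 / (6/8) = 506.444 ms

506.4 ms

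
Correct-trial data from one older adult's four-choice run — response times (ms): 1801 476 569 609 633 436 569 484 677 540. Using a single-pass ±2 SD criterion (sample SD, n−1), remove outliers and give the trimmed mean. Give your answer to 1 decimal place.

554.8 ms

n = 10, ΣRT = 6794, M = 679.400
Σ(x−M)² = 1447706.40; s = √(1447706.40/9) = 401.069
Cutoffs: 679.400 ± 2·401.069 → [-122.7, 1481.5]
Outside: 1801 → excluded.
Retained (n=9): Σ = 4993, mean = 4993/9 = 554.778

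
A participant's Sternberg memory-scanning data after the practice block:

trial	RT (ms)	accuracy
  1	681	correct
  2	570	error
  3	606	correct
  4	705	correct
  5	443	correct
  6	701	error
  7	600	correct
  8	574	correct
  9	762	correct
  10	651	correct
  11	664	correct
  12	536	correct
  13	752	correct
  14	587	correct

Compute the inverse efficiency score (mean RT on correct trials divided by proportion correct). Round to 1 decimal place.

735.1 ms

Correct trials (n=12): 681, 606, 705, 443, 600, 574, 762, 651, 664, 536, 752, 587
Mean correct RT = 7561/12 = 630.0833 ms
Proportion correct = 12/14
IES = 630.0833 / (12/14) = 735.097 ms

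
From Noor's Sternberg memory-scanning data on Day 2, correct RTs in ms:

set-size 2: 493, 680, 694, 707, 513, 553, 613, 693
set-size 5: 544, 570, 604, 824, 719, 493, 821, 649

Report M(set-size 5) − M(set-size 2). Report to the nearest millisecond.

35 ms

M(set-size 2) = 4946/8 = 618.250
M(set-size 5) = 5224/8 = 653.000
Difference = 653.000 − 618.250 = 34.750 ms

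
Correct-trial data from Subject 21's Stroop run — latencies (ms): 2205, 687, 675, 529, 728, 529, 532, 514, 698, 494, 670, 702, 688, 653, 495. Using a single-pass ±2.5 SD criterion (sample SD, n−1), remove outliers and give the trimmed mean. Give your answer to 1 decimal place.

n = 15, ΣRT = 10799, M = 719.933
Σ(x−M)² = 2469666.93; s = √(2469666.93/14) = 420.006
Cutoffs: 719.933 ± 2.5·420.006 → [-330.1, 1769.9]
Outside: 2205 → excluded.
Retained (n=14): Σ = 8594, mean = 8594/14 = 613.857

613.9 ms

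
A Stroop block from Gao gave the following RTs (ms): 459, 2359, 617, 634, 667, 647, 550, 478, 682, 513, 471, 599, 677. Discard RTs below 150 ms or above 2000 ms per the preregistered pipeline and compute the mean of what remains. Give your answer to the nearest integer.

Excluded: 2359
Retained (n=12): Σ = 6994
Mean = 6994/12 = 582.8333

583 ms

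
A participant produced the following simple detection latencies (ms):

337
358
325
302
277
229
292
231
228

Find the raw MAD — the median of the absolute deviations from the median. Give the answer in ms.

Sorted: 228, 229, 231, 277, 292, 302, 325, 337, 358 → median = 292
|x − 292|: 45, 66, 33, 10, 15, 63, 0, 61, 64
Sorted deviations: 0, 10, 15, 33, 45, 61, 63, 64, 66 → MAD = 45

45 ms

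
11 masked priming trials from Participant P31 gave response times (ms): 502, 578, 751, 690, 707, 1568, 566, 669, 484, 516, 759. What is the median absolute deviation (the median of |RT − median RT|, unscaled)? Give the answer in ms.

Sorted: 484, 502, 516, 566, 578, 669, 690, 707, 751, 759, 1568 → median = 669
|x − 669|: 167, 91, 82, 21, 38, 899, 103, 0, 185, 153, 90
Sorted deviations: 0, 21, 38, 82, 90, 91, 103, 153, 167, 185, 899 → MAD = 91

91 ms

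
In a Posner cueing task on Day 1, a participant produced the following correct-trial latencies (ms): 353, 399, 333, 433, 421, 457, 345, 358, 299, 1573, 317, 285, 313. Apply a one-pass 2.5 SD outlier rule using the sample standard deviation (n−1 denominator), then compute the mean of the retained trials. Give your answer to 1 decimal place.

359.4 ms

n = 13, ΣRT = 5886, M = 452.769
Σ(x−M)² = 1393880.31; s = √(1393880.31/12) = 340.818
Cutoffs: 452.769 ± 2.5·340.818 → [-399.3, 1304.8]
Outside: 1573 → excluded.
Retained (n=12): Σ = 4313, mean = 4313/12 = 359.417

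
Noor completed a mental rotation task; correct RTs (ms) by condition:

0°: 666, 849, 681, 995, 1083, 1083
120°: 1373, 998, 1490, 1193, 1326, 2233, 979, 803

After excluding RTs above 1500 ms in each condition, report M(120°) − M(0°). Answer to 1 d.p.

273.2 ms

120°: exclude 2233
M(0°) = 5357/6 = 892.833
M(120°) = 8162/7 = 1166.000
Difference = 1166.000 − 892.833 = 273.167 ms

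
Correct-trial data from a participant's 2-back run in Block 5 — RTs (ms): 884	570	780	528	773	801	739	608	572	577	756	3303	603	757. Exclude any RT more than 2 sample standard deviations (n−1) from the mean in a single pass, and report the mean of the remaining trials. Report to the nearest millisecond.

n = 14, ΣRT = 12251, M = 875.071
Σ(x−M)² = 6506070.93; s = √(6506070.93/13) = 707.437
Cutoffs: 875.071 ± 2·707.437 → [-539.8, 2289.9]
Outside: 3303 → excluded.
Retained (n=13): Σ = 8948, mean = 8948/13 = 688.308

688 ms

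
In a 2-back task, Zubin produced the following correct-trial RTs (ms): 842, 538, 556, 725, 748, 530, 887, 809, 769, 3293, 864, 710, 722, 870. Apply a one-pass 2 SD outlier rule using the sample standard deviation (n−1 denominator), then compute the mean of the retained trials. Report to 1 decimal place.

n = 14, ΣRT = 12863, M = 918.786
Σ(x−M)² = 6260472.36; s = √(6260472.36/13) = 693.956
Cutoffs: 918.786 ± 2·693.956 → [-469.1, 2306.7]
Outside: 3293 → excluded.
Retained (n=13): Σ = 9570, mean = 9570/13 = 736.154

736.2 ms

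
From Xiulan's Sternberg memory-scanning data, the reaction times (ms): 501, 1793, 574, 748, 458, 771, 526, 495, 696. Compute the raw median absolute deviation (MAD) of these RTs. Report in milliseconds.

Sorted: 458, 495, 501, 526, 574, 696, 748, 771, 1793 → median = 574
|x − 574|: 73, 1219, 0, 174, 116, 197, 48, 79, 122
Sorted deviations: 0, 48, 73, 79, 116, 122, 174, 197, 1219 → MAD = 116

116 ms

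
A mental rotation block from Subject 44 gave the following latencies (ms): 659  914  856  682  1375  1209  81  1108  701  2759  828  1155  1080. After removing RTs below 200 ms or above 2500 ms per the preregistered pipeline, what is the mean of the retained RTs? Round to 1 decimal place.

Excluded: 81, 2759
Retained (n=11): Σ = 10567
Mean = 10567/11 = 960.6364

960.6 ms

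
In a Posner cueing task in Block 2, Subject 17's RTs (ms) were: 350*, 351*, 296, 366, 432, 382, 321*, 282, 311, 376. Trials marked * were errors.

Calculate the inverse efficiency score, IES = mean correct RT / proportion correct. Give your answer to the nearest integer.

Correct trials (n=7): 296, 366, 432, 382, 282, 311, 376
Mean correct RT = 2445/7 = 349.2857 ms
Proportion correct = 7/10
IES = 349.2857 / (7/10) = 498.980 ms

499 ms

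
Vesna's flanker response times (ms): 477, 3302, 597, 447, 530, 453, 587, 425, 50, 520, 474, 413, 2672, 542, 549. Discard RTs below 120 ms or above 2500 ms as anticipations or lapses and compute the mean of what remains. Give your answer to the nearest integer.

Excluded: 50, 2672, 3302
Retained (n=12): Σ = 6014
Mean = 6014/12 = 501.1667

501 ms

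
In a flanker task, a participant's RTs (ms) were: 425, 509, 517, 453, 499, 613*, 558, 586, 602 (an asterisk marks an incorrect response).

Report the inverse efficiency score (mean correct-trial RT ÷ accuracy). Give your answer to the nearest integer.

583 ms

Correct trials (n=8): 425, 509, 517, 453, 499, 558, 586, 602
Mean correct RT = 4149/8 = 518.6250 ms
Proportion correct = 8/9
IES = 518.6250 / (8/9) = 583.453 ms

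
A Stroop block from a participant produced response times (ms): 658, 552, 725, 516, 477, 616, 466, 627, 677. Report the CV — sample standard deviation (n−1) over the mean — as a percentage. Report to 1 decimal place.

15.6%

n = 9, Σ = 5314, M = 590.4444
Σ(x−M)² = 67526.222; s = √(67526.222/8) = 91.8737
CV = 91.8737 / 590.4444 = 0.15560 = 15.560%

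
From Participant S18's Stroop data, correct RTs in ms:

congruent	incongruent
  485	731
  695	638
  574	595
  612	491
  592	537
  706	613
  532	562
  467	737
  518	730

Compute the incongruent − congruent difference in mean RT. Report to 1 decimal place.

M(congruent) = 5181/9 = 575.667
M(incongruent) = 5634/9 = 626.000
Difference = 626.000 − 575.667 = 50.333 ms

50.3 ms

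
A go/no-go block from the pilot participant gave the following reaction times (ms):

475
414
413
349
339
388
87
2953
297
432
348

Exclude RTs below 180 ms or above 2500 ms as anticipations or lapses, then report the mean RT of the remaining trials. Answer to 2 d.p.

383.89 ms

Excluded: 87, 2953
Retained (n=9): Σ = 3455
Mean = 3455/9 = 383.8889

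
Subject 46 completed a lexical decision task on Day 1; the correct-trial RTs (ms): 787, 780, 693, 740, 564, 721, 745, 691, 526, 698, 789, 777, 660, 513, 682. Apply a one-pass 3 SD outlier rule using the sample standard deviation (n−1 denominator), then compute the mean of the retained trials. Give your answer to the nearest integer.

691 ms

n = 15, ΣRT = 10366, M = 691.067
Σ(x−M)² = 116486.93; s = √(116486.93/14) = 91.217
Cutoffs: 691.067 ± 3·91.217 → [417.4, 964.7]
No RTs fall outside the cutoffs; all 15 retained. Mean = 10366/15 = 691.067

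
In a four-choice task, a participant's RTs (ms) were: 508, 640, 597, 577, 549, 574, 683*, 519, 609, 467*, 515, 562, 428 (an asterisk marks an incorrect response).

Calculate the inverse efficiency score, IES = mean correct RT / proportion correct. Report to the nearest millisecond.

653 ms

Correct trials (n=11): 508, 640, 597, 577, 549, 574, 519, 609, 515, 562, 428
Mean correct RT = 6078/11 = 552.5455 ms
Proportion correct = 11/13
IES = 552.5455 / (11/13) = 653.008 ms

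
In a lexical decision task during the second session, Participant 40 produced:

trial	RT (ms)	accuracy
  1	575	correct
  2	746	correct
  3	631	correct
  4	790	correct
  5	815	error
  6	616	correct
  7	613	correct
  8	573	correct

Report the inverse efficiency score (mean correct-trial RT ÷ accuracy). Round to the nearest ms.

Correct trials (n=7): 575, 746, 631, 790, 616, 613, 573
Mean correct RT = 4544/7 = 649.1429 ms
Proportion correct = 7/8
IES = 649.1429 / (7/8) = 741.878 ms

742 ms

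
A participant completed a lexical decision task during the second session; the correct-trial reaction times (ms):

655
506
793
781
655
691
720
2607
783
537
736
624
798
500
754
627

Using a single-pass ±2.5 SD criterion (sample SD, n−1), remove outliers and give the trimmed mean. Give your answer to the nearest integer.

677 ms

n = 16, ΣRT = 12767, M = 797.938
Σ(x−M)² = 3638936.94; s = √(3638936.94/15) = 492.540
Cutoffs: 797.938 ± 2.5·492.540 → [-433.4, 2029.3]
Outside: 2607 → excluded.
Retained (n=15): Σ = 10160, mean = 10160/15 = 677.333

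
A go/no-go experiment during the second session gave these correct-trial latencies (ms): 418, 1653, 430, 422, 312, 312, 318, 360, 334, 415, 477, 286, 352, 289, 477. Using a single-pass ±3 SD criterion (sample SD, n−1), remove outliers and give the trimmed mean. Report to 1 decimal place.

n = 15, ΣRT = 6855, M = 457.000
Σ(x−M)² = 1590854.00; s = √(1590854.00/14) = 337.094
Cutoffs: 457.000 ± 3·337.094 → [-554.3, 1468.3]
Outside: 1653 → excluded.
Retained (n=14): Σ = 5202, mean = 5202/14 = 371.571

371.6 ms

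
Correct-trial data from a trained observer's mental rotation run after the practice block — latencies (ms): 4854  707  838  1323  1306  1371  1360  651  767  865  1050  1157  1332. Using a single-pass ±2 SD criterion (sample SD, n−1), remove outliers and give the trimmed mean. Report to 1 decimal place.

n = 13, ΣRT = 17581, M = 1352.385
Σ(x−M)² = 14148029.08; s = √(14148029.08/12) = 1085.819
Cutoffs: 1352.385 ± 2·1085.819 → [-819.3, 3524.0]
Outside: 4854 → excluded.
Retained (n=12): Σ = 12727, mean = 12727/12 = 1060.583

1060.6 ms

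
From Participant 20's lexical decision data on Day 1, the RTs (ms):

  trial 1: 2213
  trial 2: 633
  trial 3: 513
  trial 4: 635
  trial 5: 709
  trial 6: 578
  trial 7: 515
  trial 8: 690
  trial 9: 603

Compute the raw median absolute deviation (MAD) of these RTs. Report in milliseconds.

57 ms

Sorted: 513, 515, 578, 603, 633, 635, 690, 709, 2213 → median = 633
|x − 633|: 1580, 0, 120, 2, 76, 55, 118, 57, 30
Sorted deviations: 0, 2, 30, 55, 57, 76, 118, 120, 1580 → MAD = 57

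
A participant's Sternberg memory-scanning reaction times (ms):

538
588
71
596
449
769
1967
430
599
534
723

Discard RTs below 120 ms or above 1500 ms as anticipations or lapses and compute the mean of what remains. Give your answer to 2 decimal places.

580.67 ms

Excluded: 71, 1967
Retained (n=9): Σ = 5226
Mean = 5226/9 = 580.6667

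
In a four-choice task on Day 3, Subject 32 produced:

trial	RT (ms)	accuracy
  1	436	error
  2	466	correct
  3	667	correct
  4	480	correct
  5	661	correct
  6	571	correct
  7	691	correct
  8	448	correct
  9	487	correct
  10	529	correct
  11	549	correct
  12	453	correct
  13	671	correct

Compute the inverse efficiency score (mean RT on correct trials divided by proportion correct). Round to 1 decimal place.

602.4 ms

Correct trials (n=12): 466, 667, 480, 661, 571, 691, 448, 487, 529, 549, 453, 671
Mean correct RT = 6673/12 = 556.0833 ms
Proportion correct = 12/13
IES = 556.0833 / (12/13) = 602.424 ms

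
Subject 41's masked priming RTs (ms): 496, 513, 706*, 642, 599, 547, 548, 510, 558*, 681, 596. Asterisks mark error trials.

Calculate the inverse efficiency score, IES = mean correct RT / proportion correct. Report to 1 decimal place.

696.9 ms

Correct trials (n=9): 496, 513, 642, 599, 547, 548, 510, 681, 596
Mean correct RT = 5132/9 = 570.2222 ms
Proportion correct = 9/11
IES = 570.2222 / (9/11) = 696.938 ms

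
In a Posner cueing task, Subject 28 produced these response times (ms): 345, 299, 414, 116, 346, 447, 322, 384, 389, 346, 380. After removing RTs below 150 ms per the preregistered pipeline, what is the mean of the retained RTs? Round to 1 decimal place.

Excluded: 116
Retained (n=10): Σ = 3672
Mean = 3672/10 = 367.2000

367.2 ms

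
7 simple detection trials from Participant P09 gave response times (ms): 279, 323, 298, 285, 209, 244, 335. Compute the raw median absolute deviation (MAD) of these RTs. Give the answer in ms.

38 ms

Sorted: 209, 244, 279, 285, 298, 323, 335 → median = 285
|x − 285|: 6, 38, 13, 0, 76, 41, 50
Sorted deviations: 0, 6, 13, 38, 41, 50, 76 → MAD = 38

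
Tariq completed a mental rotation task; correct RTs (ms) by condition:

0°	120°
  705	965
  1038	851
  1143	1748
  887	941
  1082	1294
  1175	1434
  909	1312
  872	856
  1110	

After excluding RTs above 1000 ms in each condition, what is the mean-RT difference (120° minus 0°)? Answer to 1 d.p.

60.0 ms

0°: exclude 1038, 1143, 1082, 1175, 1110
120°: exclude 1748, 1294, 1434, 1312
M(0°) = 3373/4 = 843.250
M(120°) = 3613/4 = 903.250
Difference = 903.250 − 843.250 = 60.000 ms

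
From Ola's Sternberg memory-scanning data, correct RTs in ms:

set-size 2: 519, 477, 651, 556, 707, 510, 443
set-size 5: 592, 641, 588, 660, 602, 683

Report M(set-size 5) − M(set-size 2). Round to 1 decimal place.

M(set-size 2) = 3863/7 = 551.857
M(set-size 5) = 3766/6 = 627.667
Difference = 627.667 − 551.857 = 75.810 ms

75.8 ms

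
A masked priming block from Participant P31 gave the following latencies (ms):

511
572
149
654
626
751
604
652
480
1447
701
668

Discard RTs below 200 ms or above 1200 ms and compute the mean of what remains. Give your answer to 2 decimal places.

621.90 ms

Excluded: 149, 1447
Retained (n=10): Σ = 6219
Mean = 6219/10 = 621.9000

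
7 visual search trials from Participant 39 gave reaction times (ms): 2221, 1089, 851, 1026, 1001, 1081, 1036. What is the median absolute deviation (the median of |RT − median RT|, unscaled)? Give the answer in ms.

Sorted: 851, 1001, 1026, 1036, 1081, 1089, 2221 → median = 1036
|x − 1036|: 1185, 53, 185, 10, 35, 45, 0
Sorted deviations: 0, 10, 35, 45, 53, 185, 1185 → MAD = 45

45 ms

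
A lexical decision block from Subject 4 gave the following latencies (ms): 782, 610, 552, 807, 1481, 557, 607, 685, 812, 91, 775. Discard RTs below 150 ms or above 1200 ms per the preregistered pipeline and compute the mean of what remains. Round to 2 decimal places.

687.44 ms

Excluded: 91, 1481
Retained (n=9): Σ = 6187
Mean = 6187/9 = 687.4444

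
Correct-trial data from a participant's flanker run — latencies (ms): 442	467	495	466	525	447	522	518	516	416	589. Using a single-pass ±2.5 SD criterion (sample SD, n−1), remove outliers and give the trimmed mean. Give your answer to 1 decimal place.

491.2 ms

n = 11, ΣRT = 5403, M = 491.182
Σ(x−M)² = 24253.64; s = √(24253.64/10) = 49.248
Cutoffs: 491.182 ± 2.5·49.248 → [368.1, 614.3]
No RTs fall outside the cutoffs; all 11 retained. Mean = 5403/11 = 491.182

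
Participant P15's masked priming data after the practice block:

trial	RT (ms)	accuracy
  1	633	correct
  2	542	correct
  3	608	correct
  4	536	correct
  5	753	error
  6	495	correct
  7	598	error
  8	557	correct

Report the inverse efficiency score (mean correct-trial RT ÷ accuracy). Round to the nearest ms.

749 ms

Correct trials (n=6): 633, 542, 608, 536, 495, 557
Mean correct RT = 3371/6 = 561.8333 ms
Proportion correct = 6/8
IES = 561.8333 / (6/8) = 749.111 ms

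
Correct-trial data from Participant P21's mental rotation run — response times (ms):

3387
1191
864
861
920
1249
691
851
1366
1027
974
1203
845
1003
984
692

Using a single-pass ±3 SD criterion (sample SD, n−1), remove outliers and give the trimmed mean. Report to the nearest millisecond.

n = 16, ΣRT = 18108, M = 1131.750
Σ(x−M)² = 5976145.00; s = √(5976145.00/15) = 631.197
Cutoffs: 1131.750 ± 3·631.197 → [-761.8, 3025.3]
Outside: 3387 → excluded.
Retained (n=15): Σ = 14721, mean = 14721/15 = 981.400

981 ms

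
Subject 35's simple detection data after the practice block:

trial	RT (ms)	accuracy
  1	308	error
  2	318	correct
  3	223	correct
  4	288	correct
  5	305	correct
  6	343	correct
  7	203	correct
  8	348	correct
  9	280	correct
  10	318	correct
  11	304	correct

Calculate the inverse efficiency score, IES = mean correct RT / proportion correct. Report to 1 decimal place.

Correct trials (n=10): 318, 223, 288, 305, 343, 203, 348, 280, 318, 304
Mean correct RT = 2930/10 = 293.0000 ms
Proportion correct = 10/11
IES = 293.0000 / (10/11) = 322.300 ms

322.3 ms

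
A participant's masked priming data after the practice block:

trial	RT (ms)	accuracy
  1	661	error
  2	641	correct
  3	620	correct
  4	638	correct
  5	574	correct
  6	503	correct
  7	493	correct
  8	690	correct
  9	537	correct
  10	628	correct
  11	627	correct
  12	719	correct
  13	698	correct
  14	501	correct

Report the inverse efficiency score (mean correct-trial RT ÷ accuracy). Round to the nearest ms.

652 ms

Correct trials (n=13): 641, 620, 638, 574, 503, 493, 690, 537, 628, 627, 719, 698, 501
Mean correct RT = 7869/13 = 605.3077 ms
Proportion correct = 13/14
IES = 605.3077 / (13/14) = 651.870 ms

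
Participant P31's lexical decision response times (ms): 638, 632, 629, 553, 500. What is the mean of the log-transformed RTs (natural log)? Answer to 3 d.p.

ln(RT): 6.4583, 6.4489, 6.4441, 6.3154, 6.2146
Σ ln(RT) = 31.8813
Mean = 31.8813/5 = 6.37627

6.376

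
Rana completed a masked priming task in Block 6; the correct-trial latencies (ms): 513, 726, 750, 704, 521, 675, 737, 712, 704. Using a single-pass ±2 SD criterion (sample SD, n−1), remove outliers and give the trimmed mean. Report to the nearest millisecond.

671 ms

n = 9, ΣRT = 6042, M = 671.333
Σ(x−M)² = 64960.00; s = √(64960.00/8) = 90.111
Cutoffs: 671.333 ± 2·90.111 → [491.1, 851.6]
No RTs fall outside the cutoffs; all 9 retained. Mean = 6042/9 = 671.333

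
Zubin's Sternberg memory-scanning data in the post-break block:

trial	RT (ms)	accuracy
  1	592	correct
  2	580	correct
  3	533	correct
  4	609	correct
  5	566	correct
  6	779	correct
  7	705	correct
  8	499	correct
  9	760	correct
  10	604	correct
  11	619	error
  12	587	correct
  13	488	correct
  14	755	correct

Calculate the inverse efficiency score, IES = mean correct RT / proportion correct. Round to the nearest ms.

Correct trials (n=13): 592, 580, 533, 609, 566, 779, 705, 499, 760, 604, 587, 488, 755
Mean correct RT = 8057/13 = 619.7692 ms
Proportion correct = 13/14
IES = 619.7692 / (13/14) = 667.444 ms

667 ms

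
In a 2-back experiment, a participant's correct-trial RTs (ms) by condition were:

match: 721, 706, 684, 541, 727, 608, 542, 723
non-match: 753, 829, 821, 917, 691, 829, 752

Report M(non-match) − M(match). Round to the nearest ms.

142 ms

M(match) = 5252/8 = 656.500
M(non-match) = 5592/7 = 798.857
Difference = 798.857 − 656.500 = 142.357 ms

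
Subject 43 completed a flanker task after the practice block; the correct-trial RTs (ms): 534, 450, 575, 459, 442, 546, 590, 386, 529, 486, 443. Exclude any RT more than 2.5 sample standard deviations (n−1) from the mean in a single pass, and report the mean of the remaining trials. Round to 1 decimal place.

494.5 ms

n = 11, ΣRT = 5440, M = 494.545
Σ(x−M)² = 41496.73; s = √(41496.73/10) = 64.418
Cutoffs: 494.545 ± 2.5·64.418 → [333.5, 655.6]
No RTs fall outside the cutoffs; all 11 retained. Mean = 5440/11 = 494.545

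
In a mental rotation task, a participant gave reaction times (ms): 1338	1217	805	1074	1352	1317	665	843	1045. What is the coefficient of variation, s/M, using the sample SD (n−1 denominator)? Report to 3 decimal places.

n = 9, Σ = 9656, M = 1072.8889
Σ(x−M)² = 520310.889; s = √(520310.889/8) = 255.0272
CV = 255.0272 / 1072.8889 = 0.23770

0.238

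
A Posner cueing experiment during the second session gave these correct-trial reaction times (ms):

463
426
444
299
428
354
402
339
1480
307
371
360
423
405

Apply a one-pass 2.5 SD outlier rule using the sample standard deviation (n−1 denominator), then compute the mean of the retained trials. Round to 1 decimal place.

386.2 ms

n = 14, ΣRT = 6501, M = 464.357
Σ(x−M)² = 1143465.21; s = √(1143465.21/13) = 296.579
Cutoffs: 464.357 ± 2.5·296.579 → [-277.1, 1205.8]
Outside: 1480 → excluded.
Retained (n=13): Σ = 5021, mean = 5021/13 = 386.231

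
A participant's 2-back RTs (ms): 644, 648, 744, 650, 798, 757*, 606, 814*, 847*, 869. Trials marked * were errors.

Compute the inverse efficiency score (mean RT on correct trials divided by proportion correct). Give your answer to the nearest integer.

1012 ms

Correct trials (n=7): 644, 648, 744, 650, 798, 606, 869
Mean correct RT = 4959/7 = 708.4286 ms
Proportion correct = 7/10
IES = 708.4286 / (7/10) = 1012.041 ms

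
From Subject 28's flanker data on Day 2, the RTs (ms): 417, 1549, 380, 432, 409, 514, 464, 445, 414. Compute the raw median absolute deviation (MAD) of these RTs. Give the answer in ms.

23 ms

Sorted: 380, 409, 414, 417, 432, 445, 464, 514, 1549 → median = 432
|x − 432|: 15, 1117, 52, 0, 23, 82, 32, 13, 18
Sorted deviations: 0, 13, 15, 18, 23, 32, 52, 82, 1117 → MAD = 23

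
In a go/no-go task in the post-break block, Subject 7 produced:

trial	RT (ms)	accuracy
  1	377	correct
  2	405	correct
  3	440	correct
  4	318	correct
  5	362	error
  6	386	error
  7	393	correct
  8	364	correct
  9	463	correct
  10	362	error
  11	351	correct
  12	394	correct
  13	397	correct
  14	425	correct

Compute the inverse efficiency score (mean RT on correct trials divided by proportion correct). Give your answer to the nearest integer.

501 ms

Correct trials (n=11): 377, 405, 440, 318, 393, 364, 463, 351, 394, 397, 425
Mean correct RT = 4327/11 = 393.3636 ms
Proportion correct = 11/14
IES = 393.3636 / (11/14) = 500.645 ms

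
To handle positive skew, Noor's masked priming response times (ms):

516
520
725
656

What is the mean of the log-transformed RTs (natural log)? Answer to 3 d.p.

ln(RT): 6.2461, 6.2538, 6.5862, 6.4862
Σ ln(RT) = 25.5723
Mean = 25.5723/4 = 6.39307

6.393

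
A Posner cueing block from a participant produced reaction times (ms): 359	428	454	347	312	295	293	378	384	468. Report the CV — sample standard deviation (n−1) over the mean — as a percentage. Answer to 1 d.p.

n = 10, Σ = 3718, M = 371.8000
Σ(x−M)² = 35819.600; s = √(35819.600/9) = 63.0869
CV = 63.0869 / 371.8000 = 0.16968 = 16.968%

17.0%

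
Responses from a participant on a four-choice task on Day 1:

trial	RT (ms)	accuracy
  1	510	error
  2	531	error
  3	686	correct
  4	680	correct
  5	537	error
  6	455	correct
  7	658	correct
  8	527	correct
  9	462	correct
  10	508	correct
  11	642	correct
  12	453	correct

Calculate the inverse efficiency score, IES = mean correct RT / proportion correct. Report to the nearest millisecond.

Correct trials (n=9): 686, 680, 455, 658, 527, 462, 508, 642, 453
Mean correct RT = 5071/9 = 563.4444 ms
Proportion correct = 9/12
IES = 563.4444 / (9/12) = 751.259 ms

751 ms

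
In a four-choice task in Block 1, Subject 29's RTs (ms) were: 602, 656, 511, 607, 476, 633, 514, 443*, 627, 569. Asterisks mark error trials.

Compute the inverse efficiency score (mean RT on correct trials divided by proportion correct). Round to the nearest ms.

Correct trials (n=9): 602, 656, 511, 607, 476, 633, 514, 627, 569
Mean correct RT = 5195/9 = 577.2222 ms
Proportion correct = 9/10
IES = 577.2222 / (9/10) = 641.358 ms

641 ms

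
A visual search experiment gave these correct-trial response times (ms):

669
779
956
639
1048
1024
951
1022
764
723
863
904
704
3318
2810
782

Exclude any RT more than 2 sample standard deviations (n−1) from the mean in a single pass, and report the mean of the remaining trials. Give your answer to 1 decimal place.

844.9 ms

n = 16, ΣRT = 17956, M = 1122.250
Σ(x−M)² = 9002077.00; s = √(9002077.00/15) = 774.686
Cutoffs: 1122.250 ± 2·774.686 → [-427.1, 2671.6]
Outside: 2810, 3318 → excluded.
Retained (n=14): Σ = 11828, mean = 11828/14 = 844.857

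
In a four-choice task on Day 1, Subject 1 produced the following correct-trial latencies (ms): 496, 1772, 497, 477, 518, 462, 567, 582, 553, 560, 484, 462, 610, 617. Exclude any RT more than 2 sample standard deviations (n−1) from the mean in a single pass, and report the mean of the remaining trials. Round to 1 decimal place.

n = 14, ΣRT = 8657, M = 618.357
Σ(x−M)² = 1469299.21; s = √(1469299.21/13) = 336.189
Cutoffs: 618.357 ± 2·336.189 → [-54.0, 1290.7]
Outside: 1772 → excluded.
Retained (n=13): Σ = 6885, mean = 6885/13 = 529.615

529.6 ms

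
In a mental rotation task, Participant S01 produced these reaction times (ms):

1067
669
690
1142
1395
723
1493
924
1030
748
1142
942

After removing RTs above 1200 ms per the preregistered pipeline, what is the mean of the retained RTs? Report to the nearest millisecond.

Excluded: 1395, 1493
Retained (n=10): Σ = 9077
Mean = 9077/10 = 907.7000

908 ms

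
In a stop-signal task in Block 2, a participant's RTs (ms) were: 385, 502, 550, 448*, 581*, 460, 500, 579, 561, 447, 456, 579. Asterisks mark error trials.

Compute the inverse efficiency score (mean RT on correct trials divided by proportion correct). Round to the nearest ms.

Correct trials (n=10): 385, 502, 550, 460, 500, 579, 561, 447, 456, 579
Mean correct RT = 5019/10 = 501.9000 ms
Proportion correct = 10/12
IES = 501.9000 / (10/12) = 602.280 ms

602 ms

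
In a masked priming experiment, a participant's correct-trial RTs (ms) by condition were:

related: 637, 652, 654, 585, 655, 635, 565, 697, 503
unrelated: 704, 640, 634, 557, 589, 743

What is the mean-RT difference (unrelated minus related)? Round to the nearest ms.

24 ms

M(related) = 5583/9 = 620.333
M(unrelated) = 3867/6 = 644.500
Difference = 644.500 − 620.333 = 24.167 ms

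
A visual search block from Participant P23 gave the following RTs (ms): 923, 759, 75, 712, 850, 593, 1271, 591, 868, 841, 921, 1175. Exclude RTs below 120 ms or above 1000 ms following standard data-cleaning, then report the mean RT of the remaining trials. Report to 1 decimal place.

784.2 ms

Excluded: 75, 1175, 1271
Retained (n=9): Σ = 7058
Mean = 7058/9 = 784.2222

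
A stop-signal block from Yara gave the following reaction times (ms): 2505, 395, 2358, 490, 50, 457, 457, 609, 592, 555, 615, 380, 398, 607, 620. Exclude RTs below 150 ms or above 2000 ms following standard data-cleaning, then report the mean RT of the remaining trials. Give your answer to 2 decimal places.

514.58 ms

Excluded: 50, 2358, 2505
Retained (n=12): Σ = 6175
Mean = 6175/12 = 514.5833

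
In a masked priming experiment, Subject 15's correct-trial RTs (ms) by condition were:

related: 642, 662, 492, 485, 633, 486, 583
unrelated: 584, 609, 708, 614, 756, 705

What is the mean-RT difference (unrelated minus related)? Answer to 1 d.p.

93.7 ms

M(related) = 3983/7 = 569.000
M(unrelated) = 3976/6 = 662.667
Difference = 662.667 − 569.000 = 93.667 ms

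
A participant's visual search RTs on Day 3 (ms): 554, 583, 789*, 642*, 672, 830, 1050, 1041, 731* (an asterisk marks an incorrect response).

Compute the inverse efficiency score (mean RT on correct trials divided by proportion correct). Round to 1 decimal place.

Correct trials (n=6): 554, 583, 672, 830, 1050, 1041
Mean correct RT = 4730/6 = 788.3333 ms
Proportion correct = 6/9
IES = 788.3333 / (6/9) = 1182.500 ms

1182.5 ms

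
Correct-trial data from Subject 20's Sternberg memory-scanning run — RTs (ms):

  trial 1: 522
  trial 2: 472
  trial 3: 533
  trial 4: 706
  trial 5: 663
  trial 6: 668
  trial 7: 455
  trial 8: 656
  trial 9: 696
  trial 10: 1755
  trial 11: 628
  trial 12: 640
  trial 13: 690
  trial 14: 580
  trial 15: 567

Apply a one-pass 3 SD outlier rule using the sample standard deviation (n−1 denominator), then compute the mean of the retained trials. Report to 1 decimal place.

n = 15, ΣRT = 10231, M = 682.067
Σ(x−M)² = 1325136.93; s = √(1325136.93/14) = 307.657
Cutoffs: 682.067 ± 3·307.657 → [-240.9, 1605.0]
Outside: 1755 → excluded.
Retained (n=14): Σ = 8476, mean = 8476/14 = 605.429

605.4 ms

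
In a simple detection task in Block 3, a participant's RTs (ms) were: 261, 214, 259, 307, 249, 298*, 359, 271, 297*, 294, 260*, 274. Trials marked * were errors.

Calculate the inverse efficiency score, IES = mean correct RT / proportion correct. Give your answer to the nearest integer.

Correct trials (n=9): 261, 214, 259, 307, 249, 359, 271, 294, 274
Mean correct RT = 2488/9 = 276.4444 ms
Proportion correct = 9/12
IES = 276.4444 / (9/12) = 368.593 ms

369 ms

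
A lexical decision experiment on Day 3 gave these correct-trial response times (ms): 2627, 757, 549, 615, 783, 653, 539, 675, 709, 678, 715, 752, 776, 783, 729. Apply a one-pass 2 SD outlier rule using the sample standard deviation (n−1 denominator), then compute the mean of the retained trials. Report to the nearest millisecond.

n = 15, ΣRT = 12340, M = 822.667
Σ(x−M)² = 3573541.33; s = √(3573541.33/14) = 505.226
Cutoffs: 822.667 ± 2·505.226 → [-187.8, 1833.1]
Outside: 2627 → excluded.
Retained (n=14): Σ = 9713, mean = 9713/14 = 693.786

694 ms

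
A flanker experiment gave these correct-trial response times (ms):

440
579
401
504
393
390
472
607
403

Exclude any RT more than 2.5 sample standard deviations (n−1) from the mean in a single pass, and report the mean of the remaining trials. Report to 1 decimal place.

n = 9, ΣRT = 4189, M = 465.444
Σ(x−M)² = 54102.22; s = √(54102.22/8) = 82.236
Cutoffs: 465.444 ± 2.5·82.236 → [259.9, 671.0]
No RTs fall outside the cutoffs; all 9 retained. Mean = 4189/9 = 465.444

465.4 ms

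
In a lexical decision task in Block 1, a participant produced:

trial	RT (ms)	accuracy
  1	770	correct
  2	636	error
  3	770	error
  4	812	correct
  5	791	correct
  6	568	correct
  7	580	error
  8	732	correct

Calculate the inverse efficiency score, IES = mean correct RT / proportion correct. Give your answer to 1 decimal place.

Correct trials (n=5): 770, 812, 791, 568, 732
Mean correct RT = 3673/5 = 734.6000 ms
Proportion correct = 5/8
IES = 734.6000 / (5/8) = 1175.360 ms

1175.4 ms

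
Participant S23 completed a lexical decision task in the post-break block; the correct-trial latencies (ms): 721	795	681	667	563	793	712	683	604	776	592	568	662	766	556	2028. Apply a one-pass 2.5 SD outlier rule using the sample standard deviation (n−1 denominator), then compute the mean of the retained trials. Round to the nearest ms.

n = 16, ΣRT = 12167, M = 760.438
Σ(x−M)² = 1814523.94; s = √(1814523.94/15) = 347.805
Cutoffs: 760.438 ± 2.5·347.805 → [-109.1, 1629.9]
Outside: 2028 → excluded.
Retained (n=15): Σ = 10139, mean = 10139/15 = 675.933

676 ms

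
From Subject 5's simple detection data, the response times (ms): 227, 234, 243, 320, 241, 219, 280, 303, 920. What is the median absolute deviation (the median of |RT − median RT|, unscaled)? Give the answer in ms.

24 ms

Sorted: 219, 227, 234, 241, 243, 280, 303, 320, 920 → median = 243
|x − 243|: 16, 9, 0, 77, 2, 24, 37, 60, 677
Sorted deviations: 0, 2, 9, 16, 24, 37, 60, 77, 677 → MAD = 24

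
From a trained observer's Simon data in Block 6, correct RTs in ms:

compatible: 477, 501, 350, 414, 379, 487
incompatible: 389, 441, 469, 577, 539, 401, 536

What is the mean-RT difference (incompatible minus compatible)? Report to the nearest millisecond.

M(compatible) = 2608/6 = 434.667
M(incompatible) = 3352/7 = 478.857
Difference = 478.857 − 434.667 = 44.190 ms

44 ms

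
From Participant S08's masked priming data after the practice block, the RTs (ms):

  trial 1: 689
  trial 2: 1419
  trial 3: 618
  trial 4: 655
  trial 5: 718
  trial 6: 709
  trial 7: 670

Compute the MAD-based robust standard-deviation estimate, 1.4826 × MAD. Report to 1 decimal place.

Sorted: 618, 655, 670, 689, 709, 718, 1419 → median = 689
|x − 689| sorted: 0, 19, 20, 29, 34, 71, 730 → MAD = 29
Robust SD ≈ 1.4826 × 29 = 42.995

43.0 ms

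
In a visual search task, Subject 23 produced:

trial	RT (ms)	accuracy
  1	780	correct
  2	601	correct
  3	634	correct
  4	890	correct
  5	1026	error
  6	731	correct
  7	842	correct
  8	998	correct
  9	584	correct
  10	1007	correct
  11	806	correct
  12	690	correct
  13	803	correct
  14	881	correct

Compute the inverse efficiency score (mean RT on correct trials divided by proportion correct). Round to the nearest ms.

Correct trials (n=13): 780, 601, 634, 890, 731, 842, 998, 584, 1007, 806, 690, 803, 881
Mean correct RT = 10247/13 = 788.2308 ms
Proportion correct = 13/14
IES = 788.2308 / (13/14) = 848.864 ms

849 ms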